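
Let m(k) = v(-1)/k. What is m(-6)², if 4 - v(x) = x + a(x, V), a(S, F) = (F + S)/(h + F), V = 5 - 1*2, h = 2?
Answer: 529/900 ≈ 0.58778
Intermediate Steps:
V = 3 (V = 5 - 2 = 3)
a(S, F) = (F + S)/(2 + F)
v(x) = 17/5 - 6*x/5 (v(x) = 4 - (x + (3 + x)/(2 + 3)) = 4 - (x + (3 + x)/5) = 4 - (x + (⅗ + x/5)) = 4 - (⅗ + 6*x/5) = 4 + (-⅗ - 6*x/5) = 17/5 - 6*x/5)
m(k) = 23/(5*k) (m(k) = (17/5 - 6/5*(-1))/k = (17/5 + 6/5)/k = 23/(5*k))
m(-6)² = ((23/5)/(-6))² = ((23/5)*(-⅙))² = (-23/30)² = 529/900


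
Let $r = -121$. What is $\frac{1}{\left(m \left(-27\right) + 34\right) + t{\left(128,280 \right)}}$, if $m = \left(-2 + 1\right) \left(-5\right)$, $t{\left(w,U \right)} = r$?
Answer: $- \frac{1}{222} \approx -0.0045045$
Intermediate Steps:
$t{\left(w,U \right)} = -121$
$m = 5$ ($m = \left(-1\right) \left(-5\right) = 5$)
$\frac{1}{\left(m \left(-27\right) + 34\right) + t{\left(128,280 \right)}} = \frac{1}{\left(5 \left(-27\right) + 34\right) - 121} = \frac{1}{\left(-135 + 34\right) - 121} = \frac{1}{-101 - 121} = \frac{1}{-222} = - \frac{1}{222}$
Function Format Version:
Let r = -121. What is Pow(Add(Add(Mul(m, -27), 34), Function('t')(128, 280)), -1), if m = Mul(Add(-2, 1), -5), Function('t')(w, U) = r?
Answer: Rational(-1, 222) ≈ -0.0045045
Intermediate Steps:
Function('t')(w, U) = -121
m = 5 (m = Mul(-1, -5) = 5)
Pow(Add(Add(Mul(m, -27), 34), Function('t')(128, 280)), -1) = Pow(Add(Add(Mul(5, -27), 34), -121), -1) = Pow(Add(Add(-135, 34), -121), -1) = Pow(Add(-101, -121), -1) = Pow(-222, -1) = Rational(-1, 222)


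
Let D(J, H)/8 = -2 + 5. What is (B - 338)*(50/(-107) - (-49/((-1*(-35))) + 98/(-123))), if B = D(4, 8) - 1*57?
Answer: -42222397/65805 ≈ -641.63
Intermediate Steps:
D(J, H) = 24 (D(J, H) = 8*(-2 + 5) = 8*3 = 24)
B = -33 (B = 24 - 1*57 = 24 - 57 = -33)
(B - 338)*(50/(-107) - (-49/((-1*(-35))) + 98/(-123))) = (-33 - 338)*(50/(-107) - (-49/((-1*(-35))) + 98/(-123))) = -371*(50*(-1/107) - (-49/35 + 98*(-1/123))) = -371*(-50/107 - (-49*1/35 - 98/123)) = -371*(-50/107 - (-7/5 - 98/123)) = -371*(-50/107 - 1*(-1351/615)) = -371*(-50/107 + 1351/615) = -371*113807/65805 = -42222397/65805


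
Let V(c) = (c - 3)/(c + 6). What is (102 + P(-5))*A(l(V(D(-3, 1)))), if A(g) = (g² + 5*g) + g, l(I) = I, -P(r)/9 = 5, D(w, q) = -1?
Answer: -5928/25 ≈ -237.12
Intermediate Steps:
P(r) = -45 (P(r) = -9*5 = -45)
V(c) = (-3 + c)/(6 + c)
A(g) = g² + 6*g
(102 + P(-5))*A(l(V(D(-3, 1)))) = (102 - 45)*(((-3 - 1)/(6 - 1))*(6 + (-3 - 1)/(6 - 1))) = 57*((-4/5)*(6 - 4/5)) = 57*(((⅕)*(-4))*(6 + (⅕)*(-4))) = 57*(-4*(6 - ⅘)/5) = 57*(-⅘*26/5) = 57*(-104/25) = -5928/25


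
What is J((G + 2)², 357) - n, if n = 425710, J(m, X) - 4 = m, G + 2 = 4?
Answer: -425690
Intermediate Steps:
G = 2 (G = -2 + 4 = 2)
J(m, X) = 4 + m
J((G + 2)², 357) - n = (4 + (2 + 2)²) - 1*425710 = (4 + 4²) - 425710 = (4 + 16) - 425710 = 20 - 425710 = -425690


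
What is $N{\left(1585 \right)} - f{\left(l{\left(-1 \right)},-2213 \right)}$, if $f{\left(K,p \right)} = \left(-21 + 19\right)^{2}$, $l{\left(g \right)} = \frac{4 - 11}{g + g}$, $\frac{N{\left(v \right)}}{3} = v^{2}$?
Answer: $7536671$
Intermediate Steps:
$N{\left(v \right)} = 3 v^{2}$
$l{\left(g \right)} = - \frac{7}{2 g}$
$f{\left(K,p \right)} = 4$ ($f{\left(K,p \right)} = \left(-2\right)^{2} = 4$)
$N{\left(1585 \right)} - f{\left(l{\left(-1 \right)},-2213 \right)} = 3 \cdot 1585^{2} - 4 = 3 \cdot 2512225 - 4 = 7536675 - 4 = 7536671$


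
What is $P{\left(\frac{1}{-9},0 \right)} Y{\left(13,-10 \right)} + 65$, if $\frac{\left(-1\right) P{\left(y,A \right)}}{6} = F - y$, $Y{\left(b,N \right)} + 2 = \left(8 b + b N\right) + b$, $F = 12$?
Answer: $1155$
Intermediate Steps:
$Y{\left(b,N \right)} = -2 + 9 b + N b$ ($Y{\left(b,N \right)} = -2 + \left(\left(8 b + b N\right) + b\right) = -2 + \left(\left(8 b + N b\right) + b\right) = -2 + \left(9 b + N b\right) = -2 + 9 b + N b$)
$P{\left(y,A \right)} = -72 + 6 y$ ($P{\left(y,A \right)} = - 6 \left(12 - y\right) = -72 + 6 y$)
$P{\left(\frac{1}{-9},0 \right)} Y{\left(13,-10 \right)} + 65 = \left(-72 + \frac{6}{-9}\right) \left(-2 + 9 \cdot 13 - 130\right) + 65 = \left(-72 + 6 \left(- \frac{1}{9}\right)\right) \left(-2 + 117 - 130\right) + 65 = \left(-72 - \frac{2}{3}\right) \left(-15\right) + 65 = \left(- \frac{218}{3}\right) \left(-15\right) + 65 = 1090 + 65 = 1155$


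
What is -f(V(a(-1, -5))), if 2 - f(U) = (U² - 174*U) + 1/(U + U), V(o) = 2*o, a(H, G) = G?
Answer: 36759/20 ≈ 1837.9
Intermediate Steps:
f(U) = 2 - U² + 174*U - 1/(2*U) (f(U) = 2 - ((U² - 174*U) + 1/(U + U)) = 2 - ((U² - 174*U) + 1/(2*U)) = 2 - (U² + 1/(2*U) - 174*U) = 2 + (-U² + 174*U - 1/(2*U)) = 2 - U² + 174*U - 1/(2*U))
-f(V(a(-1, -5))) = -(2 - (2*(-5))² + 174*(2*(-5)) - 1/(2*(2*(-5)))) = -(2 - 1*(-10)² + 174*(-10) - ½/(-10)) = -(2 - 1*100 - 1740 - ½*(-⅒)) = -(2 - 100 - 1740 + 1/20) = -1*(-36759/20) = 36759/20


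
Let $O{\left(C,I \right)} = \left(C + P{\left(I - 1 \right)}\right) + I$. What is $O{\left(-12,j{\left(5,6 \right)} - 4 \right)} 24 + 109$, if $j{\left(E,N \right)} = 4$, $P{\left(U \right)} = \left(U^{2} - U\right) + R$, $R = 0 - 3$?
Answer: $-203$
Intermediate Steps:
$R = -3$
$P{\left(U \right)} = -3 + U^{2} - U$ ($P{\left(U \right)} = \left(U^{2} - U\right) - 3 = -3 + U^{2} - U$)
$O{\left(C,I \right)} = -2 + C + \left(-1 + I\right)^{2}$ ($O{\left(C,I \right)} = \left(C - \left(2 + I - \left(I - 1\right)^{2}\right)\right) + I = \left(C - \left(2 + I - \left(-1 + I\right)^{2}\right)\right) + I = \left(-2 + C + \left(-1 + I\right)^{2} - I\right) + I = -2 + C + \left(-1 + I\right)^{2}$)
$O{\left(-12,j{\left(5,6 \right)} - 4 \right)} 24 + 109 = \left(-2 - 12 + \left(-1 + \left(4 - 4\right)\right)^{2}\right) 24 + 109 = \left(-2 - 12 + \left(-1 + 0\right)^{2}\right) 24 + 109 = \left(-2 - 12 + \left(-1\right)^{2}\right) 24 + 109 = \left(-2 - 12 + 1\right) 24 + 109 = \left(-13\right) 24 + 109 = -312 + 109 = -203$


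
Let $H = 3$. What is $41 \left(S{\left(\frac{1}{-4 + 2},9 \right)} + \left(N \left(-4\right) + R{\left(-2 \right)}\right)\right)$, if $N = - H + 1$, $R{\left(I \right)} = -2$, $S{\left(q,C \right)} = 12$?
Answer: $738$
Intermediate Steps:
$N = -2$ ($N = \left(-1\right) 3 + 1 = -3 + 1 = -2$)
$41 \left(S{\left(\frac{1}{-4 + 2},9 \right)} + \left(N \left(-4\right) + R{\left(-2 \right)}\right)\right) = 41 \left(12 - -6\right) = 41 \left(12 + \left(8 - 2\right)\right) = 41 \left(12 + 6\right) = 41 \cdot 18 = 738$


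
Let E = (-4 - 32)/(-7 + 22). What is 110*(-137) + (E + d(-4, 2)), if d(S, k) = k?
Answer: -75352/5 ≈ -15070.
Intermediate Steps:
E = -12/5 (E = -36/15 = -36*1/15 = -12/5 ≈ -2.4000)
110*(-137) + (E + d(-4, 2)) = 110*(-137) + (-12/5 + 2) = -15070 - 2/5 = -75352/5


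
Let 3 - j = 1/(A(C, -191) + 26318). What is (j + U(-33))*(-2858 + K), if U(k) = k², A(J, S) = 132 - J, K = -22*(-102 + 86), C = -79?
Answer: -72597985502/26529 ≈ -2.7366e+6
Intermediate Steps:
K = 352 (K = -22*(-16) = 352)
j = 79586/26529 (j = 3 - 1/((132 - 1*(-79)) + 26318) = 3 - 1/((132 + 79) + 26318) = 3 - 1/(211 + 26318) = 3 - 1/26529 = 79586/26529 ≈ 3.0000)
(j + U(-33))*(-2858 + K) = (79586/26529 + (-33)²)*(-2858 + 352) = (79586/26529 + 1089)*(-2506) = (28969667/26529)*(-2506) = -72597985502/26529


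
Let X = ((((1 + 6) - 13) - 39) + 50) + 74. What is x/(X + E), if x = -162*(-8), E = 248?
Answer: 432/109 ≈ 3.9633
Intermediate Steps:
X = 79 (X = (((7 - 13) - 39) + 50) + 74 = ((-6 - 39) + 50) + 74 = (-45 + 50) + 74 = 5 + 74 = 79)
x = 1296
x/(X + E) = 1296/(79 + 248) = 1296/327 = (1/327)*1296 = 432/109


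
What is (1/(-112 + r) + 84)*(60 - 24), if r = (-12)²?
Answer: 24201/8 ≈ 3025.1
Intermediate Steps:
r = 144
(1/(-112 + r) + 84)*(60 - 24) = (1/(-112 + 144) + 84)*(60 - 24) = (1/32 + 84)*36 = (2689/32)*36 = 24201/8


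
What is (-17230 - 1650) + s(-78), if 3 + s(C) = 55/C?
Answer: -1472929/78 ≈ -18884.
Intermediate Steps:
s(C) = -3 + 55/C
(-17230 - 1650) + s(-78) = (-17230 - 1650) + (-3 + 55/(-78)) = -18880 + (-3 + 55*(-1/78)) = -18880 + (-3 - 55/78) = -18880 - 289/78 = -1472929/78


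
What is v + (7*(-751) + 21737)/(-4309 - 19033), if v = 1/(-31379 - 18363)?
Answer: -37262341/52776262 ≈ -0.70604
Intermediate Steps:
v = -1/49742 (v = 1/(-49742) = -1/49742 ≈ -2.0104e-5)
v + (7*(-751) + 21737)/(-4309 - 19033) = -1/49742 + (7*(-751) + 21737)/(-4309 - 19033) = -1/49742 + (-5257 + 21737)/(-23342) = -1/49742 + 16480*(-1/23342) = -1/49742 - 8240/11671 = -37262341/52776262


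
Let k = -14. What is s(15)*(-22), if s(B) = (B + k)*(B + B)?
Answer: -660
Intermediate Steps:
s(B) = 2*B*(-14 + B) (s(B) = (B - 14)*(B + B) = (-14 + B)*(2*B) = 2*B*(-14 + B))
s(15)*(-22) = (2*15*(-14 + 15))*(-22) = (2*15*1)*(-22) = 30*(-22) = -660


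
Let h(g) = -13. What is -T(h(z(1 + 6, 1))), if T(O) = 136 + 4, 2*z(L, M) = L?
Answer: -140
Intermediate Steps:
z(L, M) = L/2
T(O) = 140
-T(h(z(1 + 6, 1))) = -1*140 = -140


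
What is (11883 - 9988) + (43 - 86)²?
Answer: 3744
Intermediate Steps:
(11883 - 9988) + (43 - 86)² = 1895 + (-43)² = 1895 + 1849 = 3744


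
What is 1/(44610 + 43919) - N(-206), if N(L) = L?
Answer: 18236975/88529 ≈ 206.00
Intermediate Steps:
1/(44610 + 43919) - N(-206) = 1/(44610 + 43919) - 1*(-206) = 1/88529 + 206 = 18236975/88529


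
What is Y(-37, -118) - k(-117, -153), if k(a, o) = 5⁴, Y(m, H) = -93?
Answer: -718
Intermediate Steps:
k(a, o) = 625
Y(-37, -118) - k(-117, -153) = -93 - 1*625 = -93 - 625 = -718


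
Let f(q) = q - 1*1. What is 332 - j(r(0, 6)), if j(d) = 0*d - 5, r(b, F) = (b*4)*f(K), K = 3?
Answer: 337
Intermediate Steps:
f(q) = -1 + q (f(q) = q - 1 = -1 + q)
r(b, F) = 8*b (r(b, F) = (b*4)*(-1 + 3) = (4*b)*2 = 8*b)
j(d) = -5 (j(d) = 0 - 5 = -5)
332 - j(r(0, 6)) = 332 - 1*(-5) = 332 + 5 = 337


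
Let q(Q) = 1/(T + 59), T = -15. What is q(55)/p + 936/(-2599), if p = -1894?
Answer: -78005095/216590264 ≈ -0.36015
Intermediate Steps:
q(Q) = 1/44 (q(Q) = 1/(-15 + 59) = 1/44)
q(55)/p + 936/(-2599) = (1/44)/(-1894) + 936/(-2599) = (1/44)*(-1/1894) + 936*(-1/2599) = -1/83336 - 936/2599 = -78005095/216590264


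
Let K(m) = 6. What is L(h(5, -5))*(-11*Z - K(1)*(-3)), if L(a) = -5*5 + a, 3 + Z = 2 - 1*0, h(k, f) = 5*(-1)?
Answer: -870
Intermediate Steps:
h(k, f) = -5
Z = -1 (Z = -3 + (2 - 1*0) = -3 + (2 + 0) = -3 + 2 = -1)
L(a) = -25 + a
L(h(5, -5))*(-11*Z - K(1)*(-3)) = (-25 - 5)*(-11*(-1) - 6*(-3)) = -30*(11 - 1*(-18)) = -30*(11 + 18) = -30*29 = -870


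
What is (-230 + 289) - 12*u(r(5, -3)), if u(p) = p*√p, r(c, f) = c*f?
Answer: 59 + 180*I*√15 ≈ 59.0 + 697.14*I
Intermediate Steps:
u(p) = p^(3/2)
(-230 + 289) - 12*u(r(5, -3)) = (-230 + 289) - 12*(-15*I*√15) = 59 - (-180)*I*√15 = 59 + 180*I*√15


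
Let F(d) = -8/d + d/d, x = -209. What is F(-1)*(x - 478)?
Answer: -6183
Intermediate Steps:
F(d) = 1 - 8/d (F(d) = -8/d + 1 = 1 - 8/d)
F(-1)*(x - 478) = ((-8 - 1)/(-1))*(-209 - 478) = -1*(-9)*(-687) = 9*(-687) = -6183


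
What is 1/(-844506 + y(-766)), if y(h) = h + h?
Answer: -1/846038 ≈ -1.1820e-6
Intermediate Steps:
y(h) = 2*h
1/(-844506 + y(-766)) = 1/(-844506 + 2*(-766)) = 1/(-844506 - 1532) = 1/(-846038) = -1/846038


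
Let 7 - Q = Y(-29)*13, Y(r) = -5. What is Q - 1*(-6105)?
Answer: 6177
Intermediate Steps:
Q = 72 (Q = 7 - (-5)*13 = 7 - 1*(-65) = 7 + 65 = 72)
Q - 1*(-6105) = 72 - 1*(-6105) = 72 + 6105 = 6177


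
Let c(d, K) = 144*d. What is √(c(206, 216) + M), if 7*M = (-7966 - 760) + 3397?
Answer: √1416233/7 ≈ 170.01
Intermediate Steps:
M = -5329/7 (M = ((-7966 - 760) + 3397)/7 = (-8726 + 3397)/7 = (⅐)*(-5329) = -5329/7 ≈ -761.29)
√(c(206, 216) + M) = √(144*206 - 5329/7) = √(29664 - 5329/7) = √(202319/7) = √1416233/7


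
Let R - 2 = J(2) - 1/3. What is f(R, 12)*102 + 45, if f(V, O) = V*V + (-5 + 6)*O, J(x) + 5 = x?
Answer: 4351/3 ≈ 1450.3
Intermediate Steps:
J(x) = -5 + x
R = -4/3 (R = 2 + ((-5 + 2) - 1/3) = 2 + (-3 - 1*1/3) = 2 + (-3 - 1/3) = 2 - 10/3 = -4/3 ≈ -1.3333)
f(V, O) = O + V**2 (f(V, O) = V**2 + 1*O = V**2 + O = O + V**2)
f(R, 12)*102 + 45 = (12 + (-4/3)**2)*102 + 45 = (12 + 16/9)*102 + 45 = (124/9)*102 + 45 = 4216/3 + 45 = 4351/3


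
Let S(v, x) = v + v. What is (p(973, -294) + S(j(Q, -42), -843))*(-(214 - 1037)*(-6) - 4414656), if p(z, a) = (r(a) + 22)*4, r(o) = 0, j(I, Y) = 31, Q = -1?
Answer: -662939100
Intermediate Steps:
p(z, a) = 88 (p(z, a) = (0 + 22)*4 = 22*4 = 88)
S(v, x) = 2*v
(p(973, -294) + S(j(Q, -42), -843))*(-(214 - 1037)*(-6) - 4414656) = (88 + 2*31)*(-(214 - 1037)*(-6) - 4414656) = (88 + 62)*(-(-823)*(-6) - 4414656) = 150*(-1*4938 - 4414656) = 150*(-4938 - 4414656) = 150*(-4419594) = -662939100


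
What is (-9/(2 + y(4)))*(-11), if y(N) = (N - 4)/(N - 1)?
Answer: 99/2 ≈ 49.500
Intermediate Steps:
y(N) = (-4 + N)/(-1 + N)
(-9/(2 + y(4)))*(-11) = (-9/(2 + (-4 + 4)/(-1 + 4)))*(-11) = (-9/(2 + 0/3))*(-11) = (-9/(2 + (⅓)*0))*(-11) = (-9/(2 + 0))*(-11) = (-9/2)*(-11) = ((½)*(-9))*(-11) = -9/2*(-11) = 99/2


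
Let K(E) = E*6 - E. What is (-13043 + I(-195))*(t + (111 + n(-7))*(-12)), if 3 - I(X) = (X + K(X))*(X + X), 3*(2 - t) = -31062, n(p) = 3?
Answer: -4218427920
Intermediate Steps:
K(E) = 5*E (K(E) = 6*E - E = 5*E)
t = 10356 (t = 2 - 1/3*(-31062) = 2 + 10354 = 10356)
I(X) = 3 - 12*X**2 (I(X) = 3 - (X + 5*X)*(X + X) = 3 - 6*X*2*X = 3 - 12*X**2)
(-13043 + I(-195))*(t + (111 + n(-7))*(-12)) = (-13043 + (3 - 12*(-195)**2))*(10356 + (111 + 3)*(-12)) = (-13043 + (3 - 12*38025))*(10356 + 114*(-12)) = (-13043 + (3 - 456300))*(10356 - 1368) = (-13043 - 456297)*8988 = -469340*8988 = -4218427920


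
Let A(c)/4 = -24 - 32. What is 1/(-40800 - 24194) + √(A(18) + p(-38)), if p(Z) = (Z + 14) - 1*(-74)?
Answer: -1/64994 + I*√174 ≈ -1.5386e-5 + 13.191*I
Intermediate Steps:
p(Z) = 88 + Z (p(Z) = (14 + Z) + 74 = 88 + Z)
A(c) = -224 (A(c) = 4*(-24 - 32) = 4*(-56) = -224)
1/(-40800 - 24194) + √(A(18) + p(-38)) = 1/(-40800 - 24194) + √(-224 + (88 - 38)) = 1/(-64994) + √(-224 + 50) = -1/64994 + √(-174) = -1/64994 + I*√174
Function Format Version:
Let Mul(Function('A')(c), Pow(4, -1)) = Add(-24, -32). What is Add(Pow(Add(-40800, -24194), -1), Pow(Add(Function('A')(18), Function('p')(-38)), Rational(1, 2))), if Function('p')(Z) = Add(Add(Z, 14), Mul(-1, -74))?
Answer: Add(Rational(-1, 64994), Mul(I, Pow(174, Rational(1, 2)))) ≈ Add(-1.5386e-5, Mul(13.191, I))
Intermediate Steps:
Function('p')(Z) = Add(88, Z) (Function('p')(Z) = Add(Add(14, Z), 74) = Add(88, Z))
Function('A')(c) = -224 (Function('A')(c) = Mul(4, Add(-24, -32)) = Mul(4, -56) = -224)
Add(Pow(Add(-40800, -24194), -1), Pow(Add(Function('A')(18), Function('p')(-38)), Rational(1, 2))) = Add(Pow(Add(-40800, -24194), -1), Pow(Add(-224, Add(88, -38)), Rational(1, 2))) = Add(Pow(-64994, -1), Pow(Add(-224, 50), Rational(1, 2))) = Add(Rational(-1, 64994), Pow(-174, Rational(1, 2))) = Add(Rational(-1, 64994), Mul(I, Pow(174, Rational(1, 2))))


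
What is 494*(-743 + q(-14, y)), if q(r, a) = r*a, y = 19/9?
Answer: -3434782/9 ≈ -3.8164e+5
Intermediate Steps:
y = 19/9 (y = 19*(⅑) = 19/9 ≈ 2.1111)
q(r, a) = a*r
494*(-743 + q(-14, y)) = 494*(-743 + (19/9)*(-14)) = 494*(-743 - 266/9) = 494*(-6953/9) = -3434782/9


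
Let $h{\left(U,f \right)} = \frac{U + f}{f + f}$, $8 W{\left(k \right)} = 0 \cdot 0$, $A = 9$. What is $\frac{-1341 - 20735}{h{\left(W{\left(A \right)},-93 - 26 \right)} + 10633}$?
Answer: $- \frac{44152}{21267} \approx -2.0761$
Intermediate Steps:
$W{\left(k \right)} = 0$ ($W{\left(k \right)} = \frac{0 \cdot 0}{8} = \frac{1}{8} \cdot 0 = 0$)
$h{\left(U,f \right)} = \frac{U + f}{2 f}$
$\frac{-1341 - 20735}{h{\left(W{\left(A \right)},-93 - 26 \right)} + 10633} = \frac{-1341 - 20735}{\frac{0 - 119}{2 \left(-93 - 26\right)} + 10633} = - \frac{22076}{\frac{0 - 119}{2 \left(-93 - 26\right)} + 10633} = - \frac{22076}{\frac{0 - 119}{2 \left(-119\right)} + 10633} = - \frac{22076}{\frac{1}{2} \left(- \frac{1}{119}\right) \left(-119\right) + 10633} = - \frac{22076}{\frac{1}{2} + 10633} = - \frac{22076}{\frac{21267}{2}} = \left(-22076\right) \frac{2}{21267} = - \frac{44152}{21267}$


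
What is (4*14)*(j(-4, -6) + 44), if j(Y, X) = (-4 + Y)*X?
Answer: 5152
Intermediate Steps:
j(Y, X) = X*(-4 + Y)
(4*14)*(j(-4, -6) + 44) = (4*14)*(-6*(-4 - 4) + 44) = 56*(-6*(-8) + 44) = 56*(48 + 44) = 56*92 = 5152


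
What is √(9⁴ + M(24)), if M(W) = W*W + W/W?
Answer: √7138 ≈ 84.487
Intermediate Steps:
M(W) = 1 + W² (M(W) = W² + 1 = 1 + W²)
√(9⁴ + M(24)) = √(9⁴ + (1 + 24²)) = √(6561 + (1 + 576)) = √(6561 + 577) = √7138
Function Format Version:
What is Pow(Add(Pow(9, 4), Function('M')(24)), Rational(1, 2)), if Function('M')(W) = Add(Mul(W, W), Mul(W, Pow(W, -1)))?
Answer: Pow(7138, Rational(1, 2)) ≈ 84.487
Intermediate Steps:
Function('M')(W) = Add(1, Pow(W, 2)) (Function('M')(W) = Add(Pow(W, 2), 1) = Add(1, Pow(W, 2)))
Pow(Add(Pow(9, 4), Function('M')(24)), Rational(1, 2)) = Pow(Add(Pow(9, 4), Add(1, Pow(24, 2))), Rational(1, 2)) = Pow(Add(6561, Add(1, 576)), Rational(1, 2)) = Pow(Add(6561, 577), Rational(1, 2)) = Pow(7138, Rational(1, 2))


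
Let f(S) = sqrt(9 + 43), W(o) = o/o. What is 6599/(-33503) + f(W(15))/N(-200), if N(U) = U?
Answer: -6599/33503 - sqrt(13)/100 ≈ -0.23302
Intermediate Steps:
W(o) = 1
f(S) = 2*sqrt(13) (f(S) = sqrt(52) = 2*sqrt(13))
6599/(-33503) + f(W(15))/N(-200) = 6599/(-33503) + (2*sqrt(13))/(-200) = 6599*(-1/33503) + (2*sqrt(13))*(-1/200) = -6599/33503 - sqrt(13)/100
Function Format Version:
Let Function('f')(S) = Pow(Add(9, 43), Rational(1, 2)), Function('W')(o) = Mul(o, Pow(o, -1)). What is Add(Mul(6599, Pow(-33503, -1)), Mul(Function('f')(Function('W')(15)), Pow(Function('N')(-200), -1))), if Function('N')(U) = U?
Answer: Add(Rational(-6599, 33503), Mul(Rational(-1, 100), Pow(13, Rational(1, 2)))) ≈ -0.23302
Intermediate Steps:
Function('W')(o) = 1
Function('f')(S) = Mul(2, Pow(13, Rational(1, 2))) (Function('f')(S) = Pow(52, Rational(1, 2)) = Mul(2, Pow(13, Rational(1, 2))))
Add(Mul(6599, Pow(-33503, -1)), Mul(Function('f')(Function('W')(15)), Pow(Function('N')(-200), -1))) = Add(Mul(6599, Pow(-33503, -1)), Mul(Mul(2, Pow(13, Rational(1, 2))), Pow(-200, -1))) = Add(Mul(6599, Rational(-1, 33503)), Mul(Mul(2, Pow(13, Rational(1, 2))), Rational(-1, 200))) = Add(Rational(-6599, 33503), Mul(Rational(-1, 100), Pow(13, Rational(1, 2))))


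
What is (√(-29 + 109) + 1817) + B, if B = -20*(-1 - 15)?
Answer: 2137 + 4*√5 ≈ 2145.9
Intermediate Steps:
B = 320 (B = -20*(-16) = 320)
(√(-29 + 109) + 1817) + B = (√(-29 + 109) + 1817) + 320 = (√80 + 1817) + 320 = (4*√5 + 1817) + 320 = (1817 + 4*√5) + 320 = 2137 + 4*√5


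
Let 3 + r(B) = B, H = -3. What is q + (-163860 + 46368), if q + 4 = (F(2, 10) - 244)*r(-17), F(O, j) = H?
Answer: -112556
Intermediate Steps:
F(O, j) = -3
r(B) = -3 + B
q = 4936 (q = -4 + (-3 - 244)*(-3 - 17) = -4 - 247*(-20) = -4 + 4940 = 4936)
q + (-163860 + 46368) = 4936 + (-163860 + 46368) = 4936 - 117492 = -112556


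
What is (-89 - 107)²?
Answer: 38416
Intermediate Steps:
(-89 - 107)² = (-196)² = 38416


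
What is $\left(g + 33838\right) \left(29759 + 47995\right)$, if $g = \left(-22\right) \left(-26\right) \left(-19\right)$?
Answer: $1786009380$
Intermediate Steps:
$g = -10868$ ($g = 572 \left(-19\right) = -10868$)
$\left(g + 33838\right) \left(29759 + 47995\right) = \left(-10868 + 33838\right) \left(29759 + 47995\right) = 22970 \cdot 77754 = 1786009380$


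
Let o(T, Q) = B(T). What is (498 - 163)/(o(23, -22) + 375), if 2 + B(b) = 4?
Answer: 335/377 ≈ 0.88859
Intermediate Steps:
B(b) = 2 (B(b) = -2 + 4 = 2)
o(T, Q) = 2
(498 - 163)/(o(23, -22) + 375) = (498 - 163)/(2 + 375) = 335/377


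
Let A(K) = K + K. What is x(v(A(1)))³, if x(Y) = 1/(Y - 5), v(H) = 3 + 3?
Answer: 1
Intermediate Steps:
A(K) = 2*K
v(H) = 6
x(Y) = 1/(-5 + Y)
x(v(A(1)))³ = (1/(-5 + 6))³ = (1/1)³ = 1³ = 1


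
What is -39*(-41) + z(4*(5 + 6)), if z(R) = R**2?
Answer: 3535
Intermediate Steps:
-39*(-41) + z(4*(5 + 6)) = -39*(-41) + (4*(5 + 6))**2 = 1599 + (4*11)**2 = 1599 + 44**2 = 1599 + 1936 = 3535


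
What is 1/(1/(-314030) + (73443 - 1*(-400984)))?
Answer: 314030/148984310809 ≈ 2.1078e-6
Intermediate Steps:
1/(1/(-314030) + (73443 - 1*(-400984))) = 1/(-1/314030 + (73443 + 400984)) = 1/(-1/314030 + 474427) = 1/(148984310809/314030) = 314030/148984310809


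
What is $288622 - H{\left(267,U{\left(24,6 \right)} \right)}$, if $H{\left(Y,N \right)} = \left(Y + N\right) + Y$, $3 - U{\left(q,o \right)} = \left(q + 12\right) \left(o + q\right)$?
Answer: $289165$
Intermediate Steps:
$U{\left(q,o \right)} = 3 - \left(12 + q\right) \left(o + q\right)$ ($U{\left(q,o \right)} = 3 - \left(q + 12\right) \left(o + q\right) = 3 - \left(12 + q\right) \left(o + q\right)$)
$H{\left(Y,N \right)} = N + 2 Y$ ($H{\left(Y,N \right)} = \left(N + Y\right) + Y = N + 2 Y$)
$288622 - H{\left(267,U{\left(24,6 \right)} \right)} = 288622 - \left(\left(3 - 24^{2} - 72 - 288 - 6 \cdot 24\right) + 2 \cdot 267\right) = 288622 - \left(\left(3 - 576 - 72 - 288 - 144\right) + 534\right) = 288622 - \left(-1077 + 534\right) = 288622 - -543 = 288622 + 543 = 289165$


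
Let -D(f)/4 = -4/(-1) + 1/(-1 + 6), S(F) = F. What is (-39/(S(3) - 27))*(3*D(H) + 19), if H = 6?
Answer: -2041/40 ≈ -51.025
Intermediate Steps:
D(f) = -84/5 (D(f) = -4*(-4/(-1) + 1/(-1 + 6)) = -4*(-4*(-1) + 1/5) = -4*(4 + (⅕)*1) = -4*(4 + ⅕) = -4*21/5 = -84/5)
(-39/(S(3) - 27))*(3*D(H) + 19) = (-39/(3 - 27))*(3*(-84/5) + 19) = (-39/(-24))*(-252/5 + 19) = -39*(-1/24)*(-157/5) = (13/8)*(-157/5) = -2041/40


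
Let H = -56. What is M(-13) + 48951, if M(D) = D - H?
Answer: 48994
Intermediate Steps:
M(D) = 56 + D (M(D) = D - 1*(-56) = D + 56 = 56 + D)
M(-13) + 48951 = (56 - 13) + 48951 = 43 + 48951 = 48994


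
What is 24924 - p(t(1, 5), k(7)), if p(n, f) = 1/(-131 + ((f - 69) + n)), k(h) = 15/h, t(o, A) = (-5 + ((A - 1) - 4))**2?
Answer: 30158047/1210 ≈ 24924.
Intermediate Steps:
t(o, A) = (-10 + A)**2 (t(o, A) = (-5 + ((-1 + A) - 4))**2 = (-5 + (-5 + A))**2 = (-10 + A)**2)
p(n, f) = 1/(-200 + f + n) (p(n, f) = 1/(-131 + ((-69 + f) + n)) = 1/(-131 + (-69 + f + n)) = 1/(-200 + f + n))
24924 - p(t(1, 5), k(7)) = 24924 - 1/(-200 + 15/7 + (-10 + 5)**2) = 24924 - 1/(-200 + 15*(1/7) + (-5)**2) = 24924 - 1/(-200 + 15/7 + 25) = 24924 - 1/(-1210/7) = 24924 - 1*(-7/1210) = 24924 + 7/1210 = 30158047/1210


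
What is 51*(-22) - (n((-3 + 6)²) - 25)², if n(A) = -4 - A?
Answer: -2566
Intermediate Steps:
51*(-22) - (n((-3 + 6)²) - 25)² = 51*(-22) - ((-4 - (-3 + 6)²) - 25)² = -1122 - ((-4 - 1*3²) - 25)² = -1122 - ((-4 - 1*9) - 25)² = -1122 - ((-4 - 9) - 25)² = -1122 - (-13 - 25)² = -1122 - 1*(-38)² = -1122 - 1*1444 = -1122 - 1444 = -2566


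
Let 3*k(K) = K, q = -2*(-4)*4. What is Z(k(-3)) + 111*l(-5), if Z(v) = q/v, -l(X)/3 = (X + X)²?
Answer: -33332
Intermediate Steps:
q = 32 (q = 8*4 = 32)
k(K) = K/3
l(X) = -12*X² (l(X) = -3*(X + X)² = -3*4*X² = -12*X²)
Z(v) = 32/v
Z(k(-3)) + 111*l(-5) = 32/(((⅓)*(-3))) + 111*(-12*(-5)²) = 32/(-1) + 111*(-12*25) = 32*(-1) + 111*(-300) = -32 - 33300 = -33332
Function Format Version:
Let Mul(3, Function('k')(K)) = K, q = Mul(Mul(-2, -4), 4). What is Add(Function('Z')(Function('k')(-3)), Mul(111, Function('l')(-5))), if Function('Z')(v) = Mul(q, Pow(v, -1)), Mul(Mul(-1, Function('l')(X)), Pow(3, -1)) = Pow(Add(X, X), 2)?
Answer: -33332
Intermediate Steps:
q = 32 (q = Mul(8, 4) = 32)
Function('k')(K) = Mul(Rational(1, 3), K)
Function('l')(X) = Mul(-12, Pow(X, 2)) (Function('l')(X) = Mul(-3, Pow(Add(X, X), 2)) = Mul(-3, Pow(Mul(2, X), 2)) = Mul(-3, Mul(4, Pow(X, 2))) = Mul(-12, Pow(X, 2)))
Function('Z')(v) = Mul(32, Pow(v, -1))
Add(Function('Z')(Function('k')(-3)), Mul(111, Function('l')(-5))) = Add(Mul(32, Pow(Mul(Rational(1, 3), -3), -1)), Mul(111, Mul(-12, Pow(-5, 2)))) = Add(Mul(32, Pow(-1, -1)), Mul(111, Mul(-12, 25))) = Add(Mul(32, -1), Mul(111, -300)) = Add(-32, -33300) = -33332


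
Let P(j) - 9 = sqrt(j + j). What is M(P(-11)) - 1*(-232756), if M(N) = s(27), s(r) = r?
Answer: 232783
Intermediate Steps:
P(j) = 9 + sqrt(2)*sqrt(j) (P(j) = 9 + sqrt(j + j) = 9 + sqrt(2*j) = 9 + sqrt(2)*sqrt(j))
M(N) = 27
M(P(-11)) - 1*(-232756) = 27 - 1*(-232756) = 27 + 232756 = 232783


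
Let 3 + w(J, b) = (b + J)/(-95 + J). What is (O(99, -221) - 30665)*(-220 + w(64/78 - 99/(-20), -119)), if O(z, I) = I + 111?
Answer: 474927739950/69599 ≈ 6.8238e+6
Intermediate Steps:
O(z, I) = 111 + I
w(J, b) = -3 + (J + b)/(-95 + J) (w(J, b) = -3 + (b + J)/(-95 + J) = -3 + (J + b)/(-95 + J))
(O(99, -221) - 30665)*(-220 + w(64/78 - 99/(-20), -119)) = ((111 - 221) - 30665)*(-220 + (285 - 119 - 2*(64/78 - 99/(-20)))/(-95 + (64/78 - 99/(-20)))) = (-110 - 30665)*(-220 + (285 - 119 - 2*(64*(1/78) - 99*(-1/20)))/(-95 + (64*(1/78) - 99*(-1/20)))) = -30775*(-220 + (285 - 119 - 2*(32/39 + 99/20))/(-95 + (32/39 + 99/20))) = -30775*(-220 + (285 - 119 - 2*4501/780)/(-95 + 4501/780)) = -30775*(-220 + (285 - 119 - 4501/390)/(-69599/780)) = -30775*(-220 - 780/69599*60239/390) = -30775*(-220 - 120478/69599) = -30775*(-15432258/69599) = 474927739950/69599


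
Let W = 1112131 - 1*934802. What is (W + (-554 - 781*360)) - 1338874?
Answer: -1443259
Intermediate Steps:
W = 177329 (W = 1112131 - 934802 = 177329)
(W + (-554 - 781*360)) - 1338874 = (177329 + (-554 - 781*360)) - 1338874 = (177329 + (-554 - 281160)) - 1338874 = (177329 - 281714) - 1338874 = -104385 - 1338874 = -1443259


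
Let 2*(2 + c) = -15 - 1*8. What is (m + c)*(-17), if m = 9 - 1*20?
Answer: 833/2 ≈ 416.50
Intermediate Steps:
c = -27/2 (c = -2 + (-15 - 1*8)/2 = -2 + (-15 - 8)/2 = -2 + (1/2)*(-23) = -2 - 23/2 = -27/2 ≈ -13.500)
m = -11 (m = 9 - 20 = -11)
(m + c)*(-17) = (-11 - 27/2)*(-17) = -49/2*(-17) = 833/2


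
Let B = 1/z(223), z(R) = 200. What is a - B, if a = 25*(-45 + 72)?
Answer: 134999/200 ≈ 675.00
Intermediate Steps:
a = 675 (a = 25*27 = 675)
B = 1/200 ≈ 0.0050000
a - B = 675 - 1*1/200 = 675 - 1/200 = 134999/200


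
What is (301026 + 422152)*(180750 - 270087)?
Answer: -64606552986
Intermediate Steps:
(301026 + 422152)*(180750 - 270087) = 723178*(-89337) = -64606552986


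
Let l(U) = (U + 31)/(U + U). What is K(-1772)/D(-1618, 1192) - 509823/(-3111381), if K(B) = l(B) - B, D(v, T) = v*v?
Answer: 527738128031113/3207461363483104 ≈ 0.16453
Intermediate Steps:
l(U) = (31 + U)/(2*U) (l(U) = (31 + U)/((2*U)) = (31 + U)*(1/(2*U)) = (31 + U)/(2*U))
D(v, T) = v²
K(B) = -B + (31 + B)/(2*B) (K(B) = (31 + B)/(2*B) - B = -B + (31 + B)/(2*B))
K(-1772)/D(-1618, 1192) - 509823/(-3111381) = (½ - 1*(-1772) + (31/2)/(-1772))/((-1618)²) - 509823/(-3111381) = (½ + 1772 + (31/2)*(-1/1772))/2617924 - 509823*(-1/3111381) = (½ + 1772 - 31/3544)*(1/2617924) + 56647/345709 = (6281709/3544)*(1/2617924) + 56647/345709 = 6281709/9277922656 + 56647/345709 = 527738128031113/3207461363483104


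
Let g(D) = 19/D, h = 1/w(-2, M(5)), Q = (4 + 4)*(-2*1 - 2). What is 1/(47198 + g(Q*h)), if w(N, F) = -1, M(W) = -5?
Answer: 32/1510355 ≈ 2.1187e-5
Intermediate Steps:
Q = -32 (Q = 8*(-2 - 2) = 8*(-4) = -32)
h = -1 (h = 1/(-1) = -1)
1/(47198 + g(Q*h)) = 1/(47198 + 19/((-32*(-1)))) = 1/(47198 + 19/32) = 1/(1510355/32) = 32/1510355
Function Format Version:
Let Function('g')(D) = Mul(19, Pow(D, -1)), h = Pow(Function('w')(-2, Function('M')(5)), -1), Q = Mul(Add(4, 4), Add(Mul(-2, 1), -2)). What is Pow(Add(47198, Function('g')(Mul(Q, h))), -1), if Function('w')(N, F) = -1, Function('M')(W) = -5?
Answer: Rational(32, 1510355) ≈ 2.1187e-5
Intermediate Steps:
Q = -32 (Q = Mul(8, Add(-2, -2)) = Mul(8, -4) = -32)
h = -1 (h = Pow(-1, -1) = -1)
Pow(Add(47198, Function('g')(Mul(Q, h))), -1) = Pow(Add(47198, Mul(19, Pow(Mul(-32, -1), -1))), -1) = Pow(Add(47198, Mul(19, Pow(32, -1))), -1) = Pow(Add(47198, Mul(19, Rational(1, 32))), -1) = Pow(Add(47198, Rational(19, 32)), -1) = Pow(Rational(1510355, 32), -1) = Rational(32, 1510355)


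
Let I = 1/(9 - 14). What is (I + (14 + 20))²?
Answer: 28561/25 ≈ 1142.4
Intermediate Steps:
I = -⅕ (I = 1/(-5) = -⅕ ≈ -0.20000)
(I + (14 + 20))² = (-⅕ + (14 + 20))² = (-⅕ + 34)² = (169/5)² = 28561/25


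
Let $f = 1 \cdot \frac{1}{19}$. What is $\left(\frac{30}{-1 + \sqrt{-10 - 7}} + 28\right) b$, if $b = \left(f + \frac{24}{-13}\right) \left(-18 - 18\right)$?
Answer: $\frac{31896 \left(- i + 14 \sqrt{17}\right)}{247 \left(i + \sqrt{17}\right)} \approx 1700.3 - 443.69 i$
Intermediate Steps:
$f = \frac{1}{19}$ ($f = 1 \cdot \frac{1}{19} = \frac{1}{19} \approx 0.052632$)
$b = \frac{15948}{247}$ ($b = \left(\frac{1}{19} + \frac{24}{-13}\right) \left(-18 - 18\right) = \left(\frac{1}{19} + 24 \left(- \frac{1}{13}\right)\right) \left(-36\right) = \left(\frac{1}{19} - \frac{24}{13}\right) \left(-36\right) = \left(- \frac{443}{247}\right) \left(-36\right) = \frac{15948}{247} \approx 64.567$)
$\left(\frac{30}{-1 + \sqrt{-10 - 7}} + 28\right) b = \left(\frac{30}{-1 + \sqrt{-10 - 7}} + 28\right) \frac{15948}{247} = \left(\frac{30}{-1 + \sqrt{-17}} + 28\right) \frac{15948}{247} = \left(\frac{30}{-1 + i \sqrt{17}} + 28\right) \frac{15948}{247} = \left(28 + \frac{30}{-1 + i \sqrt{17}}\right) \frac{15948}{247} = \frac{446544}{247} + \frac{478440}{247 \left(-1 + i \sqrt{17}\right)}$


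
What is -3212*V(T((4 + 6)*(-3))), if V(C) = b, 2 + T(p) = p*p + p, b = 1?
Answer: -3212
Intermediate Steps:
T(p) = -2 + p + p**2 (T(p) = -2 + (p*p + p) = -2 + (p**2 + p) = -2 + (p + p**2) = -2 + p + p**2)
V(C) = 1
-3212*V(T((4 + 6)*(-3))) = -3212*1 = -3212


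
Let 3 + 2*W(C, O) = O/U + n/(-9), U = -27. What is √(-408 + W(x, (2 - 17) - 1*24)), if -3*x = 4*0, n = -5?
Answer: I*√1634/2 ≈ 20.211*I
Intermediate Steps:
x = 0 (x = -4*0/3 = -⅓*0 = 0)
W(C, O) = -11/9 - O/54 (W(C, O) = -3/2 + (O/(-27) - 5/(-9))/2 = -3/2 + (O*(-1/27) - 5*(-⅑))/2 = -3/2 + (-O/27 + 5/9)/2 = -3/2 + (5/9 - O/27)/2 = -3/2 + (5/18 - O/54) = -11/9 - O/54)
√(-408 + W(x, (2 - 17) - 1*24)) = √(-408 + (-11/9 - ((2 - 17) - 1*24)/54)) = √(-408 + (-11/9 - (-15 - 24)/54)) = √(-408 + (-11/9 - 1/54*(-39))) = √(-408 + (-11/9 + 13/18)) = √(-408 - ½) = √(-817/2) = I*√1634/2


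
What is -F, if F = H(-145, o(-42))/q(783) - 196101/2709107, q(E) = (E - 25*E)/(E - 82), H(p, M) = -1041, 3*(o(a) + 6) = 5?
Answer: -657753773765/16969846248 ≈ -38.760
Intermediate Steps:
o(a) = -13/3 (o(a) = -6 + (⅓)*5 = -6 + 5/3 = -13/3)
q(E) = -24*E/(-82 + E) (q(E) = (-24*E)/(-82 + E) = -24*E/(-82 + E))
F = 657753773765/16969846248 (F = -1041/((-24*783/(-82 + 783))) - 196101/2709107 = -1041/((-24*783/701)) - 196101*1/2709107 = -1041/((-24*783*1/701)) - 196101/2709107 = -1041/(-18792/701) - 196101/2709107 = -1041*(-701/18792) - 196101/2709107 = 243247/6264 - 196101/2709107 = 657753773765/16969846248 ≈ 38.760)
-F = -1*657753773765/16969846248 = -657753773765/16969846248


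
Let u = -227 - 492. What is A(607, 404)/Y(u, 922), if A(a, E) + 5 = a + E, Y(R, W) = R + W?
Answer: 1006/203 ≈ 4.9557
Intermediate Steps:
u = -719
A(a, E) = -5 + E + a (A(a, E) = -5 + (a + E) = -5 + (E + a) = -5 + E + a)
A(607, 404)/Y(u, 922) = (-5 + 404 + 607)/(-719 + 922) = 1006/203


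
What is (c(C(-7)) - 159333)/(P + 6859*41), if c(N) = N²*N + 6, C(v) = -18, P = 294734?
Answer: -165159/575953 ≈ -0.28676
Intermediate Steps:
c(N) = 6 + N³ (c(N) = N³ + 6 = 6 + N³)
(c(C(-7)) - 159333)/(P + 6859*41) = ((6 + (-18)³) - 159333)/(294734 + 6859*41) = ((6 - 5832) - 159333)/(294734 + 281219) = (-5826 - 159333)/575953 = -165159*1/575953 = -165159/575953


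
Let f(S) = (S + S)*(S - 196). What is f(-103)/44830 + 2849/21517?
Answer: 726519384/482303555 ≈ 1.5064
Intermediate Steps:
f(S) = 2*S*(-196 + S) (f(S) = (2*S)*(-196 + S) = 2*S*(-196 + S))
f(-103)/44830 + 2849/21517 = (2*(-103)*(-196 - 103))/44830 + 2849/21517 = (2*(-103)*(-299))*(1/44830) + 2849*(1/21517) = 61594*(1/44830) + 2849/21517 = 30797/22415 + 2849/21517 = 726519384/482303555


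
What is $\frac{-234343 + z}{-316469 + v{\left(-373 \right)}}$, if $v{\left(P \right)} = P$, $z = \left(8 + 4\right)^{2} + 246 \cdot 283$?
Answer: $\frac{164581}{316842} \approx 0.51944$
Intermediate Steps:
$z = 69762$ ($z = 12^{2} + 69618 = 144 + 69618 = 69762$)
$\frac{-234343 + z}{-316469 + v{\left(-373 \right)}} = \frac{-234343 + 69762}{-316469 - 373} = - \frac{164581}{-316842} = \left(-164581\right) \left(- \frac{1}{316842}\right) = \frac{164581}{316842}$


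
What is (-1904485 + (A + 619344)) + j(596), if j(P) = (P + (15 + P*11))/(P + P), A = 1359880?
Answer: 89096055/1192 ≈ 74745.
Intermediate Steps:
j(P) = (15 + 12*P)/(2*P) (j(P) = (P + (15 + 11*P))/((2*P)) = (15 + 12*P)*(1/(2*P)) = (15 + 12*P)/(2*P))
(-1904485 + (A + 619344)) + j(596) = (-1904485 + (1359880 + 619344)) + (6 + (15/2)/596) = (-1904485 + 1979224) + (6 + (15/2)*(1/596)) = 74739 + (6 + 15/1192) = 74739 + 7167/1192 = 89096055/1192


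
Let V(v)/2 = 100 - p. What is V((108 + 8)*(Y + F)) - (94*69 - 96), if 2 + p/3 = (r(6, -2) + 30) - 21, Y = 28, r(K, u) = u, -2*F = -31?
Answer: -6220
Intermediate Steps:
F = 31/2 (F = -½*(-31) = 31/2 ≈ 15.500)
p = 15 (p = -6 + 3*((-2 + 30) - 21) = -6 + 3*(28 - 21) = -6 + 3*7 = -6 + 21 = 15)
V(v) = 170 (V(v) = 2*(100 - 1*15) = 2*(100 - 15) = 2*85 = 170)
V((108 + 8)*(Y + F)) - (94*69 - 96) = 170 - (94*69 - 96) = 170 - (6486 - 96) = 170 - 1*6390 = 170 - 6390 = -6220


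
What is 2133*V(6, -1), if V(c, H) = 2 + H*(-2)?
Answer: 8532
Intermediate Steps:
V(c, H) = 2 - 2*H
2133*V(6, -1) = 2133*(2 - 2*(-1)) = 2133*(2 + 2) = 2133*4 = 8532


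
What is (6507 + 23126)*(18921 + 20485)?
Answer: 1167717998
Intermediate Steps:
(6507 + 23126)*(18921 + 20485) = 29633*39406 = 1167717998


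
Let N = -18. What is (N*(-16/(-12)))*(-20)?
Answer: 480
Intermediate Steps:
(N*(-16/(-12)))*(-20) = -(-288)/(-12)*(-20) = -(-288)*(-1)/12*(-20) = -18*4/3*(-20) = -24*(-20) = 480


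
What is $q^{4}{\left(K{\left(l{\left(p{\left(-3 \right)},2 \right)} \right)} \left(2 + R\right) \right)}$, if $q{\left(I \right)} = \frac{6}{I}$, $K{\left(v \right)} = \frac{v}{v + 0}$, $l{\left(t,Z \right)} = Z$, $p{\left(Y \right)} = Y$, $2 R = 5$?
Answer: $\frac{256}{81} \approx 3.1605$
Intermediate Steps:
$R = \frac{5}{2}$ ($R = \frac{1}{2} \cdot 5 = \frac{5}{2} \approx 2.5$)
$K{\left(v \right)} = 1$ ($K{\left(v \right)} = \frac{v}{v} = 1$)
$q^{4}{\left(K{\left(l{\left(p{\left(-3 \right)},2 \right)} \right)} \left(2 + R\right) \right)} = \left(\frac{6}{1 \left(2 + \frac{5}{2}\right)}\right)^{4} = \left(\frac{6}{1 \cdot \frac{9}{2}}\right)^{4} = \left(\frac{6}{\frac{9}{2}}\right)^{4} = \left(6 \cdot \frac{2}{9}\right)^{4} = \left(\frac{4}{3}\right)^{4} = \frac{256}{81}$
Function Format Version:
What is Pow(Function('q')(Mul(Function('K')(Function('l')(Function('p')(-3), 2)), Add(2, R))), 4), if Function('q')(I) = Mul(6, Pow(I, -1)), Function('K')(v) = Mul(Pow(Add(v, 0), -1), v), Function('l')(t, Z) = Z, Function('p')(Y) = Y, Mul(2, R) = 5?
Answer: Rational(256, 81) ≈ 3.1605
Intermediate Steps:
R = Rational(5, 2) (R = Mul(Rational(1, 2), 5) = Rational(5, 2) ≈ 2.5000)
Function('K')(v) = 1 (Function('K')(v) = Mul(Pow(v, -1), v) = 1)
Pow(Function('q')(Mul(Function('K')(Function('l')(Function('p')(-3), 2)), Add(2, R))), 4) = Pow(Mul(6, Pow(Mul(1, Add(2, Rational(5, 2))), -1)), 4) = Pow(Mul(6, Pow(Mul(1, Rational(9, 2)), -1)), 4) = Pow(Mul(6, Pow(Rational(9, 2), -1)), 4) = Pow(Mul(6, Rational(2, 9)), 4) = Pow(Rational(4, 3), 4) = Rational(256, 81)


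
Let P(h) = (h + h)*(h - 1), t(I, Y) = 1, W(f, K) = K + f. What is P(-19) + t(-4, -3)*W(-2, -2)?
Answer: 756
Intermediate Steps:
P(h) = 2*h*(-1 + h) (P(h) = (2*h)*(-1 + h) = 2*h*(-1 + h))
P(-19) + t(-4, -3)*W(-2, -2) = 2*(-19)*(-1 - 19) + 1*(-2 - 2) = 2*(-19)*(-20) + 1*(-4) = 760 - 4 = 756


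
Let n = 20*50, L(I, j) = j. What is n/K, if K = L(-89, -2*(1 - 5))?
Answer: 125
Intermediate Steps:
n = 1000
K = 8 (K = -2*(1 - 5) = -2*(-4) = 8)
n/K = 1000/8 = 1000*(1/8) = 125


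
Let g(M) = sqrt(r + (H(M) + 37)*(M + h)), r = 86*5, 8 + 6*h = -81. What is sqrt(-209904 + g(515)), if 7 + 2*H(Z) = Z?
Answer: sqrt(-839616 + 2*sqrt(583914))/2 ≈ 457.74*I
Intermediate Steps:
h = -89/6 (h = -4/3 + (1/6)*(-81) = -4/3 - 27/2 = -89/6 ≈ -14.833)
H(Z) = -7/2 + Z/2
r = 430
g(M) = sqrt(430 + (-89/6 + M)*(67/2 + M/2)) (g(M) = sqrt(430 + ((-7/2 + M/2) + 37)*(M - 89/6)) = sqrt(430 + (67/2 + M/2)*(-89/6 + M)) = sqrt(430 + (-89/6 + M)*(67/2 + M/2)))
sqrt(-209904 + g(515)) = sqrt(-209904 + sqrt(-2409 + 18*515**2 + 939*515)/6) = sqrt(-209904 + sqrt(-2409 + 18*265225 + 483585)/6) = sqrt(-209904 + sqrt(-2409 + 4774050 + 483585)/6) = sqrt(-209904 + sqrt(5255226)/6) = sqrt(-209904 + (3*sqrt(583914))/6) = sqrt(-209904 + sqrt(583914)/2)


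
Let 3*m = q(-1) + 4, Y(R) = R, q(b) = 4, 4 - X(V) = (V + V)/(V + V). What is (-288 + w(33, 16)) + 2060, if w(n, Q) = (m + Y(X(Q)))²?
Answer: 16237/9 ≈ 1804.1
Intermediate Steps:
X(V) = 3 (X(V) = 4 - (V + V)/(V + V) = 4 - 2*V/(2*V) = 4 - 2*V*1/(2*V) = 4 - 1*1 = 4 - 1 = 3)
m = 8/3 (m = (4 + 4)/3 = (⅓)*8 = 8/3 ≈ 2.6667)
w(n, Q) = 289/9 (w(n, Q) = (8/3 + 3)² = (17/3)² = 289/9)
(-288 + w(33, 16)) + 2060 = (-288 + 289/9) + 2060 = -2303/9 + 2060 = 16237/9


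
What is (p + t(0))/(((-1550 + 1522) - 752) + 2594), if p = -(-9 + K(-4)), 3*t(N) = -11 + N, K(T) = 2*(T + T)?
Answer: 32/2721 ≈ 0.011760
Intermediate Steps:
K(T) = 4*T (K(T) = 2*(2*T) = 4*T)
t(N) = -11/3 + N/3 (t(N) = (-11 + N)/3 = -11/3 + N/3)
p = 25 (p = -(-9 + 4*(-4)) = -(-9 - 16) = -1*(-25) = 25)
(p + t(0))/(((-1550 + 1522) - 752) + 2594) = (25 + (-11/3 + (⅓)*0))/(((-1550 + 1522) - 752) + 2594) = (25 + (-11/3 + 0))/((-28 - 752) + 2594) = (25 - 11/3)/(-780 + 2594) = (64/3)/1814 = (64/3)*(1/1814) = 32/2721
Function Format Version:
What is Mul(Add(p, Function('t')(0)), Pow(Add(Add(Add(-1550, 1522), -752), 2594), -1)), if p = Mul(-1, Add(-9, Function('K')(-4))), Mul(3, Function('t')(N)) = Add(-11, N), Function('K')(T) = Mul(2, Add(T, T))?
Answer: Rational(32, 2721) ≈ 0.011760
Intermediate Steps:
Function('K')(T) = Mul(4, T) (Function('K')(T) = Mul(2, Mul(2, T)) = Mul(4, T))
Function('t')(N) = Add(Rational(-11, 3), Mul(Rational(1, 3), N)) (Function('t')(N) = Mul(Rational(1, 3), Add(-11, N)) = Add(Rational(-11, 3), Mul(Rational(1, 3), N)))
p = 25 (p = Mul(-1, Add(-9, Mul(4, -4))) = Mul(-1, Add(-9, -16)) = Mul(-1, -25) = 25)
Mul(Add(p, Function('t')(0)), Pow(Add(Add(Add(-1550, 1522), -752), 2594), -1)) = Mul(Add(25, Add(Rational(-11, 3), Mul(Rational(1, 3), 0))), Pow(Add(Add(Add(-1550, 1522), -752), 2594), -1)) = Mul(Add(25, Add(Rational(-11, 3), 0)), Pow(Add(Add(-28, -752), 2594), -1)) = Mul(Add(25, Rational(-11, 3)), Pow(Add(-780, 2594), -1)) = Mul(Rational(64, 3), Pow(1814, -1)) = Mul(Rational(64, 3), Rational(1, 1814)) = Rational(32, 2721)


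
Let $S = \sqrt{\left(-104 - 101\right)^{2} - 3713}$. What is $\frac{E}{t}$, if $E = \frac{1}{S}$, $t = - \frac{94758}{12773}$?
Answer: $- \frac{12773 \sqrt{9578}}{1815184248} \approx -0.00068867$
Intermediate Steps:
$t = - \frac{94758}{12773}$ ($t = \left(-94758\right) \frac{1}{12773} = - \frac{94758}{12773} \approx -7.4186$)
$S = 2 \sqrt{9578}$ ($S = \sqrt{\left(-205\right)^{2} - 3713} = \sqrt{42025 - 3713} = \sqrt{38312} = 2 \sqrt{9578} \approx 195.73$)
$E = \frac{\sqrt{9578}}{19156}$ ($E = \frac{1}{2 \sqrt{9578}} = \frac{\sqrt{9578}}{19156} \approx 0.005109$)
$\frac{E}{t} = \frac{\frac{1}{19156} \sqrt{9578}}{- \frac{94758}{12773}} = \frac{\sqrt{9578}}{19156} \left(- \frac{12773}{94758}\right) = - \frac{12773 \sqrt{9578}}{1815184248}$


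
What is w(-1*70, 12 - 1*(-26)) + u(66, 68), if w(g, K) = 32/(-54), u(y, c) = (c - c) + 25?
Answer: 659/27 ≈ 24.407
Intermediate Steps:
u(y, c) = 25 (u(y, c) = 0 + 25 = 25)
w(g, K) = -16/27 (w(g, K) = 32*(-1/54) = -16/27)
w(-1*70, 12 - 1*(-26)) + u(66, 68) = -16/27 + 25 = 659/27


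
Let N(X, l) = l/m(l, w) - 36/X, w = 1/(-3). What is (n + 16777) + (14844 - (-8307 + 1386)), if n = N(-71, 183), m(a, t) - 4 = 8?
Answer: 10950403/284 ≈ 38558.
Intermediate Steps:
w = -1/3 ≈ -0.33333
m(a, t) = 12 (m(a, t) = 4 + 8 = 12)
N(X, l) = -36/X + l/12 (N(X, l) = l/12 - 36/X = -36/X + l/12)
n = 4475/284 (n = -36/(-71) + (1/12)*183 = -36*(-1/71) + 61/4 = 36/71 + 61/4 = 4475/284 ≈ 15.757)
(n + 16777) + (14844 - (-8307 + 1386)) = (4475/284 + 16777) + (14844 - (-8307 + 1386)) = 4769143/284 + (14844 - 1*(-6921)) = 4769143/284 + (14844 + 6921) = 4769143/284 + 21765 = 10950403/284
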